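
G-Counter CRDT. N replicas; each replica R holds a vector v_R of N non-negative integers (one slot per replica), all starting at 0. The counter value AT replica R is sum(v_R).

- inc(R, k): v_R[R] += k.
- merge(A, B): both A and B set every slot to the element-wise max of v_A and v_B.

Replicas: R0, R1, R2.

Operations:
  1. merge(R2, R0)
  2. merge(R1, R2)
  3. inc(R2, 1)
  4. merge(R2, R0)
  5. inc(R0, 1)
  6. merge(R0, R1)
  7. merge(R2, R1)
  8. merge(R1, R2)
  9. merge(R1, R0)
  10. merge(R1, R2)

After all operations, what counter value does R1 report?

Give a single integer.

Op 1: merge R2<->R0 -> R2=(0,0,0) R0=(0,0,0)
Op 2: merge R1<->R2 -> R1=(0,0,0) R2=(0,0,0)
Op 3: inc R2 by 1 -> R2=(0,0,1) value=1
Op 4: merge R2<->R0 -> R2=(0,0,1) R0=(0,0,1)
Op 5: inc R0 by 1 -> R0=(1,0,1) value=2
Op 6: merge R0<->R1 -> R0=(1,0,1) R1=(1,0,1)
Op 7: merge R2<->R1 -> R2=(1,0,1) R1=(1,0,1)
Op 8: merge R1<->R2 -> R1=(1,0,1) R2=(1,0,1)
Op 9: merge R1<->R0 -> R1=(1,0,1) R0=(1,0,1)
Op 10: merge R1<->R2 -> R1=(1,0,1) R2=(1,0,1)

Answer: 2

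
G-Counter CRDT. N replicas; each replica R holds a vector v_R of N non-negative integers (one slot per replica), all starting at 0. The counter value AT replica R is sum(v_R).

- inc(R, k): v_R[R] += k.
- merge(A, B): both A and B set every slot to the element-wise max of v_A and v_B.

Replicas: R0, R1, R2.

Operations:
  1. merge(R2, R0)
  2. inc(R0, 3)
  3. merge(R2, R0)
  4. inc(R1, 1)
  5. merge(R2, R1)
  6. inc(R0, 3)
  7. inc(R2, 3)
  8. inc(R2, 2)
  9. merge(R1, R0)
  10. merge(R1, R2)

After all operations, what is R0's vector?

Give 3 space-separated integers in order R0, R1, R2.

Answer: 6 1 0

Derivation:
Op 1: merge R2<->R0 -> R2=(0,0,0) R0=(0,0,0)
Op 2: inc R0 by 3 -> R0=(3,0,0) value=3
Op 3: merge R2<->R0 -> R2=(3,0,0) R0=(3,0,0)
Op 4: inc R1 by 1 -> R1=(0,1,0) value=1
Op 5: merge R2<->R1 -> R2=(3,1,0) R1=(3,1,0)
Op 6: inc R0 by 3 -> R0=(6,0,0) value=6
Op 7: inc R2 by 3 -> R2=(3,1,3) value=7
Op 8: inc R2 by 2 -> R2=(3,1,5) value=9
Op 9: merge R1<->R0 -> R1=(6,1,0) R0=(6,1,0)
Op 10: merge R1<->R2 -> R1=(6,1,5) R2=(6,1,5)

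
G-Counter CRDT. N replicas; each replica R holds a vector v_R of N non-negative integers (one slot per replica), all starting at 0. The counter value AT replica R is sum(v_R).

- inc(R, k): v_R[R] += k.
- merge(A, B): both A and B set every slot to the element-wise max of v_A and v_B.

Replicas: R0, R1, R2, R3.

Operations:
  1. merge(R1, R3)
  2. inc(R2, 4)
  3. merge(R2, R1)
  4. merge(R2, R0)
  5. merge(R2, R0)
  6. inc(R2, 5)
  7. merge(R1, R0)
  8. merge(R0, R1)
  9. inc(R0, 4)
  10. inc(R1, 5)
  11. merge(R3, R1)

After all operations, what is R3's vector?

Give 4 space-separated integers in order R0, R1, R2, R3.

Answer: 0 5 4 0

Derivation:
Op 1: merge R1<->R3 -> R1=(0,0,0,0) R3=(0,0,0,0)
Op 2: inc R2 by 4 -> R2=(0,0,4,0) value=4
Op 3: merge R2<->R1 -> R2=(0,0,4,0) R1=(0,0,4,0)
Op 4: merge R2<->R0 -> R2=(0,0,4,0) R0=(0,0,4,0)
Op 5: merge R2<->R0 -> R2=(0,0,4,0) R0=(0,0,4,0)
Op 6: inc R2 by 5 -> R2=(0,0,9,0) value=9
Op 7: merge R1<->R0 -> R1=(0,0,4,0) R0=(0,0,4,0)
Op 8: merge R0<->R1 -> R0=(0,0,4,0) R1=(0,0,4,0)
Op 9: inc R0 by 4 -> R0=(4,0,4,0) value=8
Op 10: inc R1 by 5 -> R1=(0,5,4,0) value=9
Op 11: merge R3<->R1 -> R3=(0,5,4,0) R1=(0,5,4,0)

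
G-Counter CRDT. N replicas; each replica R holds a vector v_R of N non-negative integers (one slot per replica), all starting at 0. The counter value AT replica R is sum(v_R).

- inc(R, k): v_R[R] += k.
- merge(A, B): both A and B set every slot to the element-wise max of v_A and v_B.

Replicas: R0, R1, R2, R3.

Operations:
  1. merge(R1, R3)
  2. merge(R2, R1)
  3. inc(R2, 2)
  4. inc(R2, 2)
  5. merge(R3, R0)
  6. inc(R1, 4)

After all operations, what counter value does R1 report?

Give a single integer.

Answer: 4

Derivation:
Op 1: merge R1<->R3 -> R1=(0,0,0,0) R3=(0,0,0,0)
Op 2: merge R2<->R1 -> R2=(0,0,0,0) R1=(0,0,0,0)
Op 3: inc R2 by 2 -> R2=(0,0,2,0) value=2
Op 4: inc R2 by 2 -> R2=(0,0,4,0) value=4
Op 5: merge R3<->R0 -> R3=(0,0,0,0) R0=(0,0,0,0)
Op 6: inc R1 by 4 -> R1=(0,4,0,0) value=4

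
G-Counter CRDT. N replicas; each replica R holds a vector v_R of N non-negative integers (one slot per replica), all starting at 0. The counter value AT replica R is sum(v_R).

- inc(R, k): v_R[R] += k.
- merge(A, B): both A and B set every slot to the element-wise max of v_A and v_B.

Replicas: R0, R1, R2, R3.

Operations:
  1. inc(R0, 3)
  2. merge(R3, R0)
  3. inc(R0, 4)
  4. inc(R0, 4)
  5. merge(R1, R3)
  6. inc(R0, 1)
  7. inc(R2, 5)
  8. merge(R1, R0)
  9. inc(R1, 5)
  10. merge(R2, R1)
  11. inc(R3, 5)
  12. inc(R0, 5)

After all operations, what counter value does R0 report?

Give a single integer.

Op 1: inc R0 by 3 -> R0=(3,0,0,0) value=3
Op 2: merge R3<->R0 -> R3=(3,0,0,0) R0=(3,0,0,0)
Op 3: inc R0 by 4 -> R0=(7,0,0,0) value=7
Op 4: inc R0 by 4 -> R0=(11,0,0,0) value=11
Op 5: merge R1<->R3 -> R1=(3,0,0,0) R3=(3,0,0,0)
Op 6: inc R0 by 1 -> R0=(12,0,0,0) value=12
Op 7: inc R2 by 5 -> R2=(0,0,5,0) value=5
Op 8: merge R1<->R0 -> R1=(12,0,0,0) R0=(12,0,0,0)
Op 9: inc R1 by 5 -> R1=(12,5,0,0) value=17
Op 10: merge R2<->R1 -> R2=(12,5,5,0) R1=(12,5,5,0)
Op 11: inc R3 by 5 -> R3=(3,0,0,5) value=8
Op 12: inc R0 by 5 -> R0=(17,0,0,0) value=17

Answer: 17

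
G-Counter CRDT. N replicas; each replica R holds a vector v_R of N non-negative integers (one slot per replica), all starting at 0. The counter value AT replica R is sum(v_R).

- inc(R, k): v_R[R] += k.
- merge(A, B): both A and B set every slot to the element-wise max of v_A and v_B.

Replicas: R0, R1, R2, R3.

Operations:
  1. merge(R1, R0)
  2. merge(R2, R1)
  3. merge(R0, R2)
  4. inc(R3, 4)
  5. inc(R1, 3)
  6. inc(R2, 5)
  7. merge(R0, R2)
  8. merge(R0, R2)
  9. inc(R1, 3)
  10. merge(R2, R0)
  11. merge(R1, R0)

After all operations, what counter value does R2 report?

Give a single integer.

Answer: 5

Derivation:
Op 1: merge R1<->R0 -> R1=(0,0,0,0) R0=(0,0,0,0)
Op 2: merge R2<->R1 -> R2=(0,0,0,0) R1=(0,0,0,0)
Op 3: merge R0<->R2 -> R0=(0,0,0,0) R2=(0,0,0,0)
Op 4: inc R3 by 4 -> R3=(0,0,0,4) value=4
Op 5: inc R1 by 3 -> R1=(0,3,0,0) value=3
Op 6: inc R2 by 5 -> R2=(0,0,5,0) value=5
Op 7: merge R0<->R2 -> R0=(0,0,5,0) R2=(0,0,5,0)
Op 8: merge R0<->R2 -> R0=(0,0,5,0) R2=(0,0,5,0)
Op 9: inc R1 by 3 -> R1=(0,6,0,0) value=6
Op 10: merge R2<->R0 -> R2=(0,0,5,0) R0=(0,0,5,0)
Op 11: merge R1<->R0 -> R1=(0,6,5,0) R0=(0,6,5,0)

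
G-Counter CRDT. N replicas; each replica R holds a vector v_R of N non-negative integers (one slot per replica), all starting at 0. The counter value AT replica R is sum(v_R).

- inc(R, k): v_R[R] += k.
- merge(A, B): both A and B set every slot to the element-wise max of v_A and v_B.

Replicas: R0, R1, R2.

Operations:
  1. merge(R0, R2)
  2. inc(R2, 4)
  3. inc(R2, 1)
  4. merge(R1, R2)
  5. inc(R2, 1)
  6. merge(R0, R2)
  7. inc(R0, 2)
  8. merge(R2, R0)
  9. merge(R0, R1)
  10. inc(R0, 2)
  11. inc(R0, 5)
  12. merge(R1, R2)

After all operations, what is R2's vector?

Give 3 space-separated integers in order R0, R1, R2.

Answer: 2 0 6

Derivation:
Op 1: merge R0<->R2 -> R0=(0,0,0) R2=(0,0,0)
Op 2: inc R2 by 4 -> R2=(0,0,4) value=4
Op 3: inc R2 by 1 -> R2=(0,0,5) value=5
Op 4: merge R1<->R2 -> R1=(0,0,5) R2=(0,0,5)
Op 5: inc R2 by 1 -> R2=(0,0,6) value=6
Op 6: merge R0<->R2 -> R0=(0,0,6) R2=(0,0,6)
Op 7: inc R0 by 2 -> R0=(2,0,6) value=8
Op 8: merge R2<->R0 -> R2=(2,0,6) R0=(2,0,6)
Op 9: merge R0<->R1 -> R0=(2,0,6) R1=(2,0,6)
Op 10: inc R0 by 2 -> R0=(4,0,6) value=10
Op 11: inc R0 by 5 -> R0=(9,0,6) value=15
Op 12: merge R1<->R2 -> R1=(2,0,6) R2=(2,0,6)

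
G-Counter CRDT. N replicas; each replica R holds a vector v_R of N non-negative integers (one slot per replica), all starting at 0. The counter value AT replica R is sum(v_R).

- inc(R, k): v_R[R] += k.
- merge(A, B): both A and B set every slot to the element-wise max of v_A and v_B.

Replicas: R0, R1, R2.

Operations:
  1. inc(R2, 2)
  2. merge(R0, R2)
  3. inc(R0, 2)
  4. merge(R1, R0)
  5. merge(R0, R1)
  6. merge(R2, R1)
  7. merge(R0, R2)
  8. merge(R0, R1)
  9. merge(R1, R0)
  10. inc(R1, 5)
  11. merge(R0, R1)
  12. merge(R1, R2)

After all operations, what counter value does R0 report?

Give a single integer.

Op 1: inc R2 by 2 -> R2=(0,0,2) value=2
Op 2: merge R0<->R2 -> R0=(0,0,2) R2=(0,0,2)
Op 3: inc R0 by 2 -> R0=(2,0,2) value=4
Op 4: merge R1<->R0 -> R1=(2,0,2) R0=(2,0,2)
Op 5: merge R0<->R1 -> R0=(2,0,2) R1=(2,0,2)
Op 6: merge R2<->R1 -> R2=(2,0,2) R1=(2,0,2)
Op 7: merge R0<->R2 -> R0=(2,0,2) R2=(2,0,2)
Op 8: merge R0<->R1 -> R0=(2,0,2) R1=(2,0,2)
Op 9: merge R1<->R0 -> R1=(2,0,2) R0=(2,0,2)
Op 10: inc R1 by 5 -> R1=(2,5,2) value=9
Op 11: merge R0<->R1 -> R0=(2,5,2) R1=(2,5,2)
Op 12: merge R1<->R2 -> R1=(2,5,2) R2=(2,5,2)

Answer: 9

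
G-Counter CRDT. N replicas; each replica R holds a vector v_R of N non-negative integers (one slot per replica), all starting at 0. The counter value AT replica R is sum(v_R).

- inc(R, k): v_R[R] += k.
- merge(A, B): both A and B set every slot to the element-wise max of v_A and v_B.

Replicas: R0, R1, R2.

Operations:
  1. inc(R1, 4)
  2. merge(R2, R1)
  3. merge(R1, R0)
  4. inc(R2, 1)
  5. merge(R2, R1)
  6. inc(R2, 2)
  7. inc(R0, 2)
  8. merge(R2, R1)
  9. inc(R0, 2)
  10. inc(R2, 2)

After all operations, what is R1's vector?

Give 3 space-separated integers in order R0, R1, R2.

Op 1: inc R1 by 4 -> R1=(0,4,0) value=4
Op 2: merge R2<->R1 -> R2=(0,4,0) R1=(0,4,0)
Op 3: merge R1<->R0 -> R1=(0,4,0) R0=(0,4,0)
Op 4: inc R2 by 1 -> R2=(0,4,1) value=5
Op 5: merge R2<->R1 -> R2=(0,4,1) R1=(0,4,1)
Op 6: inc R2 by 2 -> R2=(0,4,3) value=7
Op 7: inc R0 by 2 -> R0=(2,4,0) value=6
Op 8: merge R2<->R1 -> R2=(0,4,3) R1=(0,4,3)
Op 9: inc R0 by 2 -> R0=(4,4,0) value=8
Op 10: inc R2 by 2 -> R2=(0,4,5) value=9

Answer: 0 4 3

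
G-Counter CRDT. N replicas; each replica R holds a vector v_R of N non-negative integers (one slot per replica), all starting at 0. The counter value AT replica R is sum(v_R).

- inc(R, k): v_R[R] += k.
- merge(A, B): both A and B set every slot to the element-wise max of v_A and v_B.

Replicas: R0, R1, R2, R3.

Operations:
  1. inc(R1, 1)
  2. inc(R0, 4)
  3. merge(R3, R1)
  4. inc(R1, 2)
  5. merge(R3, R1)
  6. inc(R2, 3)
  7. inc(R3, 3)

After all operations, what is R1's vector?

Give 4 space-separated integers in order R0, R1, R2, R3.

Answer: 0 3 0 0

Derivation:
Op 1: inc R1 by 1 -> R1=(0,1,0,0) value=1
Op 2: inc R0 by 4 -> R0=(4,0,0,0) value=4
Op 3: merge R3<->R1 -> R3=(0,1,0,0) R1=(0,1,0,0)
Op 4: inc R1 by 2 -> R1=(0,3,0,0) value=3
Op 5: merge R3<->R1 -> R3=(0,3,0,0) R1=(0,3,0,0)
Op 6: inc R2 by 3 -> R2=(0,0,3,0) value=3
Op 7: inc R3 by 3 -> R3=(0,3,0,3) value=6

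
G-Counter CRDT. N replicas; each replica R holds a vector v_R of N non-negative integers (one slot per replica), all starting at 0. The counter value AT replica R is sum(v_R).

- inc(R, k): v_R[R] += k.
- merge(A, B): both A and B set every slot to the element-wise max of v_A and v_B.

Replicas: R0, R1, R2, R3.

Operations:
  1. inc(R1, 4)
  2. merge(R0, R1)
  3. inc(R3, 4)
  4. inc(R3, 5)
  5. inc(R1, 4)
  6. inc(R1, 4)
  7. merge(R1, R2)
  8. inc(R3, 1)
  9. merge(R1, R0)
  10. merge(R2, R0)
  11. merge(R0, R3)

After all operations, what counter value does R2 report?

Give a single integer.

Op 1: inc R1 by 4 -> R1=(0,4,0,0) value=4
Op 2: merge R0<->R1 -> R0=(0,4,0,0) R1=(0,4,0,0)
Op 3: inc R3 by 4 -> R3=(0,0,0,4) value=4
Op 4: inc R3 by 5 -> R3=(0,0,0,9) value=9
Op 5: inc R1 by 4 -> R1=(0,8,0,0) value=8
Op 6: inc R1 by 4 -> R1=(0,12,0,0) value=12
Op 7: merge R1<->R2 -> R1=(0,12,0,0) R2=(0,12,0,0)
Op 8: inc R3 by 1 -> R3=(0,0,0,10) value=10
Op 9: merge R1<->R0 -> R1=(0,12,0,0) R0=(0,12,0,0)
Op 10: merge R2<->R0 -> R2=(0,12,0,0) R0=(0,12,0,0)
Op 11: merge R0<->R3 -> R0=(0,12,0,10) R3=(0,12,0,10)

Answer: 12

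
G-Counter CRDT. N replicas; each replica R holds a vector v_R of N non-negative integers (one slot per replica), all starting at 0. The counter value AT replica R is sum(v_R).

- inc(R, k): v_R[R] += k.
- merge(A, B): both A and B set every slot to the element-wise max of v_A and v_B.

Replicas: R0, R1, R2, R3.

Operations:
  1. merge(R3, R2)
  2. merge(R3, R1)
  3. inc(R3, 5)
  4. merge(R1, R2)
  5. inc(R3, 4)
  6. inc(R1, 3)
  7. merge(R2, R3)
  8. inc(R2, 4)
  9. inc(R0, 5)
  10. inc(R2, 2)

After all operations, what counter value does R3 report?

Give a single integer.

Op 1: merge R3<->R2 -> R3=(0,0,0,0) R2=(0,0,0,0)
Op 2: merge R3<->R1 -> R3=(0,0,0,0) R1=(0,0,0,0)
Op 3: inc R3 by 5 -> R3=(0,0,0,5) value=5
Op 4: merge R1<->R2 -> R1=(0,0,0,0) R2=(0,0,0,0)
Op 5: inc R3 by 4 -> R3=(0,0,0,9) value=9
Op 6: inc R1 by 3 -> R1=(0,3,0,0) value=3
Op 7: merge R2<->R3 -> R2=(0,0,0,9) R3=(0,0,0,9)
Op 8: inc R2 by 4 -> R2=(0,0,4,9) value=13
Op 9: inc R0 by 5 -> R0=(5,0,0,0) value=5
Op 10: inc R2 by 2 -> R2=(0,0,6,9) value=15

Answer: 9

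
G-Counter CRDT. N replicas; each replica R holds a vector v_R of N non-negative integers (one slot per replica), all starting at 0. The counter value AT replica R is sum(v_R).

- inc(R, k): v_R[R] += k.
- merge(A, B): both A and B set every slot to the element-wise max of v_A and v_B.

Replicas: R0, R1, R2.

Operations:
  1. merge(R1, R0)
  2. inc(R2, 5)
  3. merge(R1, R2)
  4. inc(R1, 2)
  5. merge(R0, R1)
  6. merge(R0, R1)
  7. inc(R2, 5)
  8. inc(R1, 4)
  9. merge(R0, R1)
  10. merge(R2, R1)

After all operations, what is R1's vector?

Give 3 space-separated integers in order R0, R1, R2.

Answer: 0 6 10

Derivation:
Op 1: merge R1<->R0 -> R1=(0,0,0) R0=(0,0,0)
Op 2: inc R2 by 5 -> R2=(0,0,5) value=5
Op 3: merge R1<->R2 -> R1=(0,0,5) R2=(0,0,5)
Op 4: inc R1 by 2 -> R1=(0,2,5) value=7
Op 5: merge R0<->R1 -> R0=(0,2,5) R1=(0,2,5)
Op 6: merge R0<->R1 -> R0=(0,2,5) R1=(0,2,5)
Op 7: inc R2 by 5 -> R2=(0,0,10) value=10
Op 8: inc R1 by 4 -> R1=(0,6,5) value=11
Op 9: merge R0<->R1 -> R0=(0,6,5) R1=(0,6,5)
Op 10: merge R2<->R1 -> R2=(0,6,10) R1=(0,6,10)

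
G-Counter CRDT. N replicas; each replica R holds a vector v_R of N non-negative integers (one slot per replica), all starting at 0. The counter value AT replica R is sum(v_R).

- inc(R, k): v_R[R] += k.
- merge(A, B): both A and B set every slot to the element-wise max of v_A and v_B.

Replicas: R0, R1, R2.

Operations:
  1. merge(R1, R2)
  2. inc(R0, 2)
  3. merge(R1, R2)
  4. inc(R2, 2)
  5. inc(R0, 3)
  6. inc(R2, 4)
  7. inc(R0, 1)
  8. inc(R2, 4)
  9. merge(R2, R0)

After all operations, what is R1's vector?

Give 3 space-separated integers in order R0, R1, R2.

Answer: 0 0 0

Derivation:
Op 1: merge R1<->R2 -> R1=(0,0,0) R2=(0,0,0)
Op 2: inc R0 by 2 -> R0=(2,0,0) value=2
Op 3: merge R1<->R2 -> R1=(0,0,0) R2=(0,0,0)
Op 4: inc R2 by 2 -> R2=(0,0,2) value=2
Op 5: inc R0 by 3 -> R0=(5,0,0) value=5
Op 6: inc R2 by 4 -> R2=(0,0,6) value=6
Op 7: inc R0 by 1 -> R0=(6,0,0) value=6
Op 8: inc R2 by 4 -> R2=(0,0,10) value=10
Op 9: merge R2<->R0 -> R2=(6,0,10) R0=(6,0,10)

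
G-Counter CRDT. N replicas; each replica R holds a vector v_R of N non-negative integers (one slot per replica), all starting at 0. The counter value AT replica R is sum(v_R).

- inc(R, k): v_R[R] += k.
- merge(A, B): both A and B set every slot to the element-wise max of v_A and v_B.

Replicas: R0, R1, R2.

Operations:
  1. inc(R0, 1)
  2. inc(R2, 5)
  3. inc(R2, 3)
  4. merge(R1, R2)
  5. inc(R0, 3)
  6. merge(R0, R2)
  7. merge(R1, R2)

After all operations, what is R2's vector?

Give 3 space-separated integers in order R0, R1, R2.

Op 1: inc R0 by 1 -> R0=(1,0,0) value=1
Op 2: inc R2 by 5 -> R2=(0,0,5) value=5
Op 3: inc R2 by 3 -> R2=(0,0,8) value=8
Op 4: merge R1<->R2 -> R1=(0,0,8) R2=(0,0,8)
Op 5: inc R0 by 3 -> R0=(4,0,0) value=4
Op 6: merge R0<->R2 -> R0=(4,0,8) R2=(4,0,8)
Op 7: merge R1<->R2 -> R1=(4,0,8) R2=(4,0,8)

Answer: 4 0 8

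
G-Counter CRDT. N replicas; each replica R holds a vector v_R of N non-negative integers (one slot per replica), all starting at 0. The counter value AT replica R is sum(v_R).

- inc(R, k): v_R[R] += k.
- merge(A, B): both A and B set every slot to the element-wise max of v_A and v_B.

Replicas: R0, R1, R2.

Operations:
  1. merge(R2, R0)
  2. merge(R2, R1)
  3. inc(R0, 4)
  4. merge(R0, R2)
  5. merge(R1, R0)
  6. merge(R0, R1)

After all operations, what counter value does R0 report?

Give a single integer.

Answer: 4

Derivation:
Op 1: merge R2<->R0 -> R2=(0,0,0) R0=(0,0,0)
Op 2: merge R2<->R1 -> R2=(0,0,0) R1=(0,0,0)
Op 3: inc R0 by 4 -> R0=(4,0,0) value=4
Op 4: merge R0<->R2 -> R0=(4,0,0) R2=(4,0,0)
Op 5: merge R1<->R0 -> R1=(4,0,0) R0=(4,0,0)
Op 6: merge R0<->R1 -> R0=(4,0,0) R1=(4,0,0)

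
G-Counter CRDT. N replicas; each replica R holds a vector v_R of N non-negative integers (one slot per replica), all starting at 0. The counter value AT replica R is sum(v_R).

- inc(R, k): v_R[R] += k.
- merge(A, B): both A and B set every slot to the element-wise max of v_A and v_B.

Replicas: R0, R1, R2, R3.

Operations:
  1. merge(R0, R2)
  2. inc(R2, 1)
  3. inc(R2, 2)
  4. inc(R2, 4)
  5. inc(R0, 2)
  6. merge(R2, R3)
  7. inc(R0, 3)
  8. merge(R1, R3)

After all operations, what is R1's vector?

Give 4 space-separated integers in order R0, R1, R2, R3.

Op 1: merge R0<->R2 -> R0=(0,0,0,0) R2=(0,0,0,0)
Op 2: inc R2 by 1 -> R2=(0,0,1,0) value=1
Op 3: inc R2 by 2 -> R2=(0,0,3,0) value=3
Op 4: inc R2 by 4 -> R2=(0,0,7,0) value=7
Op 5: inc R0 by 2 -> R0=(2,0,0,0) value=2
Op 6: merge R2<->R3 -> R2=(0,0,7,0) R3=(0,0,7,0)
Op 7: inc R0 by 3 -> R0=(5,0,0,0) value=5
Op 8: merge R1<->R3 -> R1=(0,0,7,0) R3=(0,0,7,0)

Answer: 0 0 7 0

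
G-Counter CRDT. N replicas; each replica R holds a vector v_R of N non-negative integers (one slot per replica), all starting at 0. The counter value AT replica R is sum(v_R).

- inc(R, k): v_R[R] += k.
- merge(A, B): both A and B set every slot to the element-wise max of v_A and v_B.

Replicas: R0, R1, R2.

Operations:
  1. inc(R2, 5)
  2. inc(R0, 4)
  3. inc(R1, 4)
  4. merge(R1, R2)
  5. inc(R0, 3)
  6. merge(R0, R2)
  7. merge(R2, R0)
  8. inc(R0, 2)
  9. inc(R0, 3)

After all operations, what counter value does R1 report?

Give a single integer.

Answer: 9

Derivation:
Op 1: inc R2 by 5 -> R2=(0,0,5) value=5
Op 2: inc R0 by 4 -> R0=(4,0,0) value=4
Op 3: inc R1 by 4 -> R1=(0,4,0) value=4
Op 4: merge R1<->R2 -> R1=(0,4,5) R2=(0,4,5)
Op 5: inc R0 by 3 -> R0=(7,0,0) value=7
Op 6: merge R0<->R2 -> R0=(7,4,5) R2=(7,4,5)
Op 7: merge R2<->R0 -> R2=(7,4,5) R0=(7,4,5)
Op 8: inc R0 by 2 -> R0=(9,4,5) value=18
Op 9: inc R0 by 3 -> R0=(12,4,5) value=21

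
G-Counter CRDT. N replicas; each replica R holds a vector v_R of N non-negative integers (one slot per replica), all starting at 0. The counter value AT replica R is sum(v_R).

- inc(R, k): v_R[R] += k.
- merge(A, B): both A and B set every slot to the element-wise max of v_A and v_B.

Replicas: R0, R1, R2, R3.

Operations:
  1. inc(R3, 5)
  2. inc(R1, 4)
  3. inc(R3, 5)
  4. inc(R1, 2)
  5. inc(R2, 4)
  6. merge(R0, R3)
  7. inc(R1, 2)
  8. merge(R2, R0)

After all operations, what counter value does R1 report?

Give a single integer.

Answer: 8

Derivation:
Op 1: inc R3 by 5 -> R3=(0,0,0,5) value=5
Op 2: inc R1 by 4 -> R1=(0,4,0,0) value=4
Op 3: inc R3 by 5 -> R3=(0,0,0,10) value=10
Op 4: inc R1 by 2 -> R1=(0,6,0,0) value=6
Op 5: inc R2 by 4 -> R2=(0,0,4,0) value=4
Op 6: merge R0<->R3 -> R0=(0,0,0,10) R3=(0,0,0,10)
Op 7: inc R1 by 2 -> R1=(0,8,0,0) value=8
Op 8: merge R2<->R0 -> R2=(0,0,4,10) R0=(0,0,4,10)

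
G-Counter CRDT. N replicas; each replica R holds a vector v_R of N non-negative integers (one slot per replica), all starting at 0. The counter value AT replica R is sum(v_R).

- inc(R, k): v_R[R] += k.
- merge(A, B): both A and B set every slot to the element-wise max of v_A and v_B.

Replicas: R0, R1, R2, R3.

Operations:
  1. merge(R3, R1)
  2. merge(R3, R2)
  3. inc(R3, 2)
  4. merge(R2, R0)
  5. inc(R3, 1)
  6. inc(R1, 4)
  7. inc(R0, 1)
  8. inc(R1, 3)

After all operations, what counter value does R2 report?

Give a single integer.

Op 1: merge R3<->R1 -> R3=(0,0,0,0) R1=(0,0,0,0)
Op 2: merge R3<->R2 -> R3=(0,0,0,0) R2=(0,0,0,0)
Op 3: inc R3 by 2 -> R3=(0,0,0,2) value=2
Op 4: merge R2<->R0 -> R2=(0,0,0,0) R0=(0,0,0,0)
Op 5: inc R3 by 1 -> R3=(0,0,0,3) value=3
Op 6: inc R1 by 4 -> R1=(0,4,0,0) value=4
Op 7: inc R0 by 1 -> R0=(1,0,0,0) value=1
Op 8: inc R1 by 3 -> R1=(0,7,0,0) value=7

Answer: 0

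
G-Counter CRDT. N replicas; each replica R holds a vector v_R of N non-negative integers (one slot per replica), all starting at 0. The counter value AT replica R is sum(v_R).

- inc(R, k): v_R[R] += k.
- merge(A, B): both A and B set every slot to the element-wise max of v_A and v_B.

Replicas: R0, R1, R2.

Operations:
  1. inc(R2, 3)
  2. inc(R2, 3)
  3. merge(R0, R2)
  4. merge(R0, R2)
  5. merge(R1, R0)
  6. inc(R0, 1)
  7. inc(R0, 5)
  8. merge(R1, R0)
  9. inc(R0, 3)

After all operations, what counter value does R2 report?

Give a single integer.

Answer: 6

Derivation:
Op 1: inc R2 by 3 -> R2=(0,0,3) value=3
Op 2: inc R2 by 3 -> R2=(0,0,6) value=6
Op 3: merge R0<->R2 -> R0=(0,0,6) R2=(0,0,6)
Op 4: merge R0<->R2 -> R0=(0,0,6) R2=(0,0,6)
Op 5: merge R1<->R0 -> R1=(0,0,6) R0=(0,0,6)
Op 6: inc R0 by 1 -> R0=(1,0,6) value=7
Op 7: inc R0 by 5 -> R0=(6,0,6) value=12
Op 8: merge R1<->R0 -> R1=(6,0,6) R0=(6,0,6)
Op 9: inc R0 by 3 -> R0=(9,0,6) value=15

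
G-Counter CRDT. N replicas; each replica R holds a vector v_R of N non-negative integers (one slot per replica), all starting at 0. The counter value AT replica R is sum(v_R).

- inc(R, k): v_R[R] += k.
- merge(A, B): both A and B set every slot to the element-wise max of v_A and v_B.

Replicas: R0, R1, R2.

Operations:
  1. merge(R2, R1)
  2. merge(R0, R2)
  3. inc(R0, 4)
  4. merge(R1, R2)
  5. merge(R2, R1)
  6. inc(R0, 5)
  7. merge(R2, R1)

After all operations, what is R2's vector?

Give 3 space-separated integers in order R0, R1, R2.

Answer: 0 0 0

Derivation:
Op 1: merge R2<->R1 -> R2=(0,0,0) R1=(0,0,0)
Op 2: merge R0<->R2 -> R0=(0,0,0) R2=(0,0,0)
Op 3: inc R0 by 4 -> R0=(4,0,0) value=4
Op 4: merge R1<->R2 -> R1=(0,0,0) R2=(0,0,0)
Op 5: merge R2<->R1 -> R2=(0,0,0) R1=(0,0,0)
Op 6: inc R0 by 5 -> R0=(9,0,0) value=9
Op 7: merge R2<->R1 -> R2=(0,0,0) R1=(0,0,0)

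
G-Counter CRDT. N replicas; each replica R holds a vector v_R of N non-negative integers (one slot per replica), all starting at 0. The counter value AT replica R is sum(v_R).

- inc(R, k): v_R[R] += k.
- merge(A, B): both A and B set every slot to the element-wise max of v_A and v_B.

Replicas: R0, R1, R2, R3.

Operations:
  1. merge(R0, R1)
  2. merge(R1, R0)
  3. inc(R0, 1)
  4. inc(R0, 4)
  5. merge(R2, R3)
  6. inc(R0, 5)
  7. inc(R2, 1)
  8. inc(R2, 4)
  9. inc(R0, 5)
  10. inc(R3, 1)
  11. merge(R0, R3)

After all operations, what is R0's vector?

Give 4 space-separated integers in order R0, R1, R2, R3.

Op 1: merge R0<->R1 -> R0=(0,0,0,0) R1=(0,0,0,0)
Op 2: merge R1<->R0 -> R1=(0,0,0,0) R0=(0,0,0,0)
Op 3: inc R0 by 1 -> R0=(1,0,0,0) value=1
Op 4: inc R0 by 4 -> R0=(5,0,0,0) value=5
Op 5: merge R2<->R3 -> R2=(0,0,0,0) R3=(0,0,0,0)
Op 6: inc R0 by 5 -> R0=(10,0,0,0) value=10
Op 7: inc R2 by 1 -> R2=(0,0,1,0) value=1
Op 8: inc R2 by 4 -> R2=(0,0,5,0) value=5
Op 9: inc R0 by 5 -> R0=(15,0,0,0) value=15
Op 10: inc R3 by 1 -> R3=(0,0,0,1) value=1
Op 11: merge R0<->R3 -> R0=(15,0,0,1) R3=(15,0,0,1)

Answer: 15 0 0 1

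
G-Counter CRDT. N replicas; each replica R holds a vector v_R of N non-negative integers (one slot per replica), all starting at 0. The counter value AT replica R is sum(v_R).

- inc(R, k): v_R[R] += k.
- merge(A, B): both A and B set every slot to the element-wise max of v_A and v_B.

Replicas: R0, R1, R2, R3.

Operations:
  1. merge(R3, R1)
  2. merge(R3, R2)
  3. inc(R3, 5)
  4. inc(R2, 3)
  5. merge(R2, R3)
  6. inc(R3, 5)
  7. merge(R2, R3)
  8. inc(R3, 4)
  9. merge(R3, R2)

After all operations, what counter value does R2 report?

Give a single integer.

Op 1: merge R3<->R1 -> R3=(0,0,0,0) R1=(0,0,0,0)
Op 2: merge R3<->R2 -> R3=(0,0,0,0) R2=(0,0,0,0)
Op 3: inc R3 by 5 -> R3=(0,0,0,5) value=5
Op 4: inc R2 by 3 -> R2=(0,0,3,0) value=3
Op 5: merge R2<->R3 -> R2=(0,0,3,5) R3=(0,0,3,5)
Op 6: inc R3 by 5 -> R3=(0,0,3,10) value=13
Op 7: merge R2<->R3 -> R2=(0,0,3,10) R3=(0,0,3,10)
Op 8: inc R3 by 4 -> R3=(0,0,3,14) value=17
Op 9: merge R3<->R2 -> R3=(0,0,3,14) R2=(0,0,3,14)

Answer: 17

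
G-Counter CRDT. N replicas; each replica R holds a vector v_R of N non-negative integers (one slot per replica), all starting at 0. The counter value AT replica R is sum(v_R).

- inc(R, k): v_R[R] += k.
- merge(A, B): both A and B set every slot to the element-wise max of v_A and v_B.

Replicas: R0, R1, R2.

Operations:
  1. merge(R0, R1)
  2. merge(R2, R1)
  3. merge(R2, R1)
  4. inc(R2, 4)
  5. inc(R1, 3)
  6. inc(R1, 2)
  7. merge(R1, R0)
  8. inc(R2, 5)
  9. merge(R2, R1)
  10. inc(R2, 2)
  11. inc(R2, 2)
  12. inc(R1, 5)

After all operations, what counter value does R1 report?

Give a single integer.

Op 1: merge R0<->R1 -> R0=(0,0,0) R1=(0,0,0)
Op 2: merge R2<->R1 -> R2=(0,0,0) R1=(0,0,0)
Op 3: merge R2<->R1 -> R2=(0,0,0) R1=(0,0,0)
Op 4: inc R2 by 4 -> R2=(0,0,4) value=4
Op 5: inc R1 by 3 -> R1=(0,3,0) value=3
Op 6: inc R1 by 2 -> R1=(0,5,0) value=5
Op 7: merge R1<->R0 -> R1=(0,5,0) R0=(0,5,0)
Op 8: inc R2 by 5 -> R2=(0,0,9) value=9
Op 9: merge R2<->R1 -> R2=(0,5,9) R1=(0,5,9)
Op 10: inc R2 by 2 -> R2=(0,5,11) value=16
Op 11: inc R2 by 2 -> R2=(0,5,13) value=18
Op 12: inc R1 by 5 -> R1=(0,10,9) value=19

Answer: 19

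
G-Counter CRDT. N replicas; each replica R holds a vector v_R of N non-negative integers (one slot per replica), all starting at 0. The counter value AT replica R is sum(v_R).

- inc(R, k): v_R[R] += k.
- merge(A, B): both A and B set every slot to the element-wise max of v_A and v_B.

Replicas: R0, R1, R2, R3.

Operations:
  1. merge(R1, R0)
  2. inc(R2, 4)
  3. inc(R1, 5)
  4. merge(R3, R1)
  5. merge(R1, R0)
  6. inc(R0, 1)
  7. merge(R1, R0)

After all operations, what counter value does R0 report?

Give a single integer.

Answer: 6

Derivation:
Op 1: merge R1<->R0 -> R1=(0,0,0,0) R0=(0,0,0,0)
Op 2: inc R2 by 4 -> R2=(0,0,4,0) value=4
Op 3: inc R1 by 5 -> R1=(0,5,0,0) value=5
Op 4: merge R3<->R1 -> R3=(0,5,0,0) R1=(0,5,0,0)
Op 5: merge R1<->R0 -> R1=(0,5,0,0) R0=(0,5,0,0)
Op 6: inc R0 by 1 -> R0=(1,5,0,0) value=6
Op 7: merge R1<->R0 -> R1=(1,5,0,0) R0=(1,5,0,0)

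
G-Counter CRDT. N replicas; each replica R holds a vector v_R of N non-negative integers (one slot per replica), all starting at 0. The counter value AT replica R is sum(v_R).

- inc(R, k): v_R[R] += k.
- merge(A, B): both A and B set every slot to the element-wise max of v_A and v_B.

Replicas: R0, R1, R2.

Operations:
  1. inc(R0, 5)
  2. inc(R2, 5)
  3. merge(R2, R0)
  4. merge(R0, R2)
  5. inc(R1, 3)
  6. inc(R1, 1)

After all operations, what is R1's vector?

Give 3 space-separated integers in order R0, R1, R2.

Answer: 0 4 0

Derivation:
Op 1: inc R0 by 5 -> R0=(5,0,0) value=5
Op 2: inc R2 by 5 -> R2=(0,0,5) value=5
Op 3: merge R2<->R0 -> R2=(5,0,5) R0=(5,0,5)
Op 4: merge R0<->R2 -> R0=(5,0,5) R2=(5,0,5)
Op 5: inc R1 by 3 -> R1=(0,3,0) value=3
Op 6: inc R1 by 1 -> R1=(0,4,0) value=4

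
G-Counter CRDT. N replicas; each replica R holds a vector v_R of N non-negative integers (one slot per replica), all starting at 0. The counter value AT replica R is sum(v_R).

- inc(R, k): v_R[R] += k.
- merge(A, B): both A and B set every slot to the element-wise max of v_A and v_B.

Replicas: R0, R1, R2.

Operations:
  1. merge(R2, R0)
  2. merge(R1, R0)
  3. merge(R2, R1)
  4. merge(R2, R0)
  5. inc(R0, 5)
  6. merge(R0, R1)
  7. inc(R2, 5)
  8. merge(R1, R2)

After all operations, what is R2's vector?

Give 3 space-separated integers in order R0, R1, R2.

Op 1: merge R2<->R0 -> R2=(0,0,0) R0=(0,0,0)
Op 2: merge R1<->R0 -> R1=(0,0,0) R0=(0,0,0)
Op 3: merge R2<->R1 -> R2=(0,0,0) R1=(0,0,0)
Op 4: merge R2<->R0 -> R2=(0,0,0) R0=(0,0,0)
Op 5: inc R0 by 5 -> R0=(5,0,0) value=5
Op 6: merge R0<->R1 -> R0=(5,0,0) R1=(5,0,0)
Op 7: inc R2 by 5 -> R2=(0,0,5) value=5
Op 8: merge R1<->R2 -> R1=(5,0,5) R2=(5,0,5)

Answer: 5 0 5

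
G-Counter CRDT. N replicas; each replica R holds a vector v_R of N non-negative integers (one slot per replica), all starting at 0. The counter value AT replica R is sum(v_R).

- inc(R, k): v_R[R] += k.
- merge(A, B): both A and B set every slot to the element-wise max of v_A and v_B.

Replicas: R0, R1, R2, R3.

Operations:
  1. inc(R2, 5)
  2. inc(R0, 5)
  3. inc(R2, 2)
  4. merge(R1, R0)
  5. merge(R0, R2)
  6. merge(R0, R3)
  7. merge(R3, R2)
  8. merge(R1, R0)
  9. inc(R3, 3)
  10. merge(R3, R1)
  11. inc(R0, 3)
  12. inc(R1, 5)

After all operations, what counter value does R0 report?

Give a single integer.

Answer: 15

Derivation:
Op 1: inc R2 by 5 -> R2=(0,0,5,0) value=5
Op 2: inc R0 by 5 -> R0=(5,0,0,0) value=5
Op 3: inc R2 by 2 -> R2=(0,0,7,0) value=7
Op 4: merge R1<->R0 -> R1=(5,0,0,0) R0=(5,0,0,0)
Op 5: merge R0<->R2 -> R0=(5,0,7,0) R2=(5,0,7,0)
Op 6: merge R0<->R3 -> R0=(5,0,7,0) R3=(5,0,7,0)
Op 7: merge R3<->R2 -> R3=(5,0,7,0) R2=(5,0,7,0)
Op 8: merge R1<->R0 -> R1=(5,0,7,0) R0=(5,0,7,0)
Op 9: inc R3 by 3 -> R3=(5,0,7,3) value=15
Op 10: merge R3<->R1 -> R3=(5,0,7,3) R1=(5,0,7,3)
Op 11: inc R0 by 3 -> R0=(8,0,7,0) value=15
Op 12: inc R1 by 5 -> R1=(5,5,7,3) value=20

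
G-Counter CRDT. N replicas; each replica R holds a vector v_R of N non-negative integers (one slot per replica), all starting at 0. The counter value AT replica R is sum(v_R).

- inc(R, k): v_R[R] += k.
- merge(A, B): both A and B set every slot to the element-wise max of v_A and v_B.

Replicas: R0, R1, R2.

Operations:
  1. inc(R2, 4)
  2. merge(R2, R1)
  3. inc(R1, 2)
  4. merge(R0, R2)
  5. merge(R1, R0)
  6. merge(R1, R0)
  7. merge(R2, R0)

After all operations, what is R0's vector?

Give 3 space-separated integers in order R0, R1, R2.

Op 1: inc R2 by 4 -> R2=(0,0,4) value=4
Op 2: merge R2<->R1 -> R2=(0,0,4) R1=(0,0,4)
Op 3: inc R1 by 2 -> R1=(0,2,4) value=6
Op 4: merge R0<->R2 -> R0=(0,0,4) R2=(0,0,4)
Op 5: merge R1<->R0 -> R1=(0,2,4) R0=(0,2,4)
Op 6: merge R1<->R0 -> R1=(0,2,4) R0=(0,2,4)
Op 7: merge R2<->R0 -> R2=(0,2,4) R0=(0,2,4)

Answer: 0 2 4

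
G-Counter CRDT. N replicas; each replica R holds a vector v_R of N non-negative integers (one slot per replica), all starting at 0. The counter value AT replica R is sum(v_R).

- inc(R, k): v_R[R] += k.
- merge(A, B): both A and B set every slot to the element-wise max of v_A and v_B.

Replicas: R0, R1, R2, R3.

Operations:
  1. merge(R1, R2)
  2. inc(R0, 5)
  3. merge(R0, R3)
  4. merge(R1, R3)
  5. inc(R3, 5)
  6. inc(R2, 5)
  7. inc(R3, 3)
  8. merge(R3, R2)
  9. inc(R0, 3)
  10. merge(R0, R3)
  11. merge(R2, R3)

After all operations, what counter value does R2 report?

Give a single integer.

Op 1: merge R1<->R2 -> R1=(0,0,0,0) R2=(0,0,0,0)
Op 2: inc R0 by 5 -> R0=(5,0,0,0) value=5
Op 3: merge R0<->R3 -> R0=(5,0,0,0) R3=(5,0,0,0)
Op 4: merge R1<->R3 -> R1=(5,0,0,0) R3=(5,0,0,0)
Op 5: inc R3 by 5 -> R3=(5,0,0,5) value=10
Op 6: inc R2 by 5 -> R2=(0,0,5,0) value=5
Op 7: inc R3 by 3 -> R3=(5,0,0,8) value=13
Op 8: merge R3<->R2 -> R3=(5,0,5,8) R2=(5,0,5,8)
Op 9: inc R0 by 3 -> R0=(8,0,0,0) value=8
Op 10: merge R0<->R3 -> R0=(8,0,5,8) R3=(8,0,5,8)
Op 11: merge R2<->R3 -> R2=(8,0,5,8) R3=(8,0,5,8)

Answer: 21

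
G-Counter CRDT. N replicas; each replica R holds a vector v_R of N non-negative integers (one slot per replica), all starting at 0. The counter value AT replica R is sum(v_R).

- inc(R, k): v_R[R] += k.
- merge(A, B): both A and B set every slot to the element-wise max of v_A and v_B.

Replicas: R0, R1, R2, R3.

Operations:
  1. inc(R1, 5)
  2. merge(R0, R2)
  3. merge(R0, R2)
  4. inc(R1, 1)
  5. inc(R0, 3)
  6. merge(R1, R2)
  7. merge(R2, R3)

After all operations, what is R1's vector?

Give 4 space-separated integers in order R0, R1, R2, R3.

Op 1: inc R1 by 5 -> R1=(0,5,0,0) value=5
Op 2: merge R0<->R2 -> R0=(0,0,0,0) R2=(0,0,0,0)
Op 3: merge R0<->R2 -> R0=(0,0,0,0) R2=(0,0,0,0)
Op 4: inc R1 by 1 -> R1=(0,6,0,0) value=6
Op 5: inc R0 by 3 -> R0=(3,0,0,0) value=3
Op 6: merge R1<->R2 -> R1=(0,6,0,0) R2=(0,6,0,0)
Op 7: merge R2<->R3 -> R2=(0,6,0,0) R3=(0,6,0,0)

Answer: 0 6 0 0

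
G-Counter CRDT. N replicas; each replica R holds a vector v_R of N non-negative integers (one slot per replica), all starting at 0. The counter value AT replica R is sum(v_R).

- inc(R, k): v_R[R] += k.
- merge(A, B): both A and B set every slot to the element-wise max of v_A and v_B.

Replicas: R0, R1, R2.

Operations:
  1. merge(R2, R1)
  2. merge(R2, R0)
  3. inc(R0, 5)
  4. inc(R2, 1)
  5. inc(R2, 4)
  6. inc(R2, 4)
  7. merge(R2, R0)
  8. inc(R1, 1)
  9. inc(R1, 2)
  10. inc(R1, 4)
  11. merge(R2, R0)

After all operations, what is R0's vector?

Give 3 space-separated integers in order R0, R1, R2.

Op 1: merge R2<->R1 -> R2=(0,0,0) R1=(0,0,0)
Op 2: merge R2<->R0 -> R2=(0,0,0) R0=(0,0,0)
Op 3: inc R0 by 5 -> R0=(5,0,0) value=5
Op 4: inc R2 by 1 -> R2=(0,0,1) value=1
Op 5: inc R2 by 4 -> R2=(0,0,5) value=5
Op 6: inc R2 by 4 -> R2=(0,0,9) value=9
Op 7: merge R2<->R0 -> R2=(5,0,9) R0=(5,0,9)
Op 8: inc R1 by 1 -> R1=(0,1,0) value=1
Op 9: inc R1 by 2 -> R1=(0,3,0) value=3
Op 10: inc R1 by 4 -> R1=(0,7,0) value=7
Op 11: merge R2<->R0 -> R2=(5,0,9) R0=(5,0,9)

Answer: 5 0 9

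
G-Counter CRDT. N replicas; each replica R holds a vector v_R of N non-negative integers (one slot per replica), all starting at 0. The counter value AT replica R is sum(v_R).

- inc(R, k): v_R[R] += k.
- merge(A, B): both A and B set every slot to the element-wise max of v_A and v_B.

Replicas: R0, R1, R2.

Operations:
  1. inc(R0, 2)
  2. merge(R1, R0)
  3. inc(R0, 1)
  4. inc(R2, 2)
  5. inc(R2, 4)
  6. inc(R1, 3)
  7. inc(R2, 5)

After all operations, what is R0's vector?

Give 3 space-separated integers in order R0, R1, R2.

Op 1: inc R0 by 2 -> R0=(2,0,0) value=2
Op 2: merge R1<->R0 -> R1=(2,0,0) R0=(2,0,0)
Op 3: inc R0 by 1 -> R0=(3,0,0) value=3
Op 4: inc R2 by 2 -> R2=(0,0,2) value=2
Op 5: inc R2 by 4 -> R2=(0,0,6) value=6
Op 6: inc R1 by 3 -> R1=(2,3,0) value=5
Op 7: inc R2 by 5 -> R2=(0,0,11) value=11

Answer: 3 0 0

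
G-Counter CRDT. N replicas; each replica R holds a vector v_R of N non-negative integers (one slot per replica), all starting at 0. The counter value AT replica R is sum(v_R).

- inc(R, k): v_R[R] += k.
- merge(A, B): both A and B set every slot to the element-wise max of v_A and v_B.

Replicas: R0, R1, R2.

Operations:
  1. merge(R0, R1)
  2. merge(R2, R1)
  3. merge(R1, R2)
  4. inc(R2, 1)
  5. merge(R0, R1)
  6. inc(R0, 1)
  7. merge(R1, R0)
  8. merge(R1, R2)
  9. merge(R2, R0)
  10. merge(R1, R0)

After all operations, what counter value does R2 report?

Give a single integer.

Answer: 2

Derivation:
Op 1: merge R0<->R1 -> R0=(0,0,0) R1=(0,0,0)
Op 2: merge R2<->R1 -> R2=(0,0,0) R1=(0,0,0)
Op 3: merge R1<->R2 -> R1=(0,0,0) R2=(0,0,0)
Op 4: inc R2 by 1 -> R2=(0,0,1) value=1
Op 5: merge R0<->R1 -> R0=(0,0,0) R1=(0,0,0)
Op 6: inc R0 by 1 -> R0=(1,0,0) value=1
Op 7: merge R1<->R0 -> R1=(1,0,0) R0=(1,0,0)
Op 8: merge R1<->R2 -> R1=(1,0,1) R2=(1,0,1)
Op 9: merge R2<->R0 -> R2=(1,0,1) R0=(1,0,1)
Op 10: merge R1<->R0 -> R1=(1,0,1) R0=(1,0,1)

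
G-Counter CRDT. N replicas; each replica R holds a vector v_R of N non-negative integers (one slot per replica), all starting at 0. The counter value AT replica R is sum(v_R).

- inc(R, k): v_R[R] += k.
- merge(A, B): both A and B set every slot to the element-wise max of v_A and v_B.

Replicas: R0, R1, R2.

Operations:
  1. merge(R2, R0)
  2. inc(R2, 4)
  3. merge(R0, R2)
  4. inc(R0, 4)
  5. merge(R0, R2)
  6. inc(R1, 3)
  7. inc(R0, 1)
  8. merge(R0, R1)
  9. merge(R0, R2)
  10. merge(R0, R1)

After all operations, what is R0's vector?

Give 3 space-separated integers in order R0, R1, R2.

Op 1: merge R2<->R0 -> R2=(0,0,0) R0=(0,0,0)
Op 2: inc R2 by 4 -> R2=(0,0,4) value=4
Op 3: merge R0<->R2 -> R0=(0,0,4) R2=(0,0,4)
Op 4: inc R0 by 4 -> R0=(4,0,4) value=8
Op 5: merge R0<->R2 -> R0=(4,0,4) R2=(4,0,4)
Op 6: inc R1 by 3 -> R1=(0,3,0) value=3
Op 7: inc R0 by 1 -> R0=(5,0,4) value=9
Op 8: merge R0<->R1 -> R0=(5,3,4) R1=(5,3,4)
Op 9: merge R0<->R2 -> R0=(5,3,4) R2=(5,3,4)
Op 10: merge R0<->R1 -> R0=(5,3,4) R1=(5,3,4)

Answer: 5 3 4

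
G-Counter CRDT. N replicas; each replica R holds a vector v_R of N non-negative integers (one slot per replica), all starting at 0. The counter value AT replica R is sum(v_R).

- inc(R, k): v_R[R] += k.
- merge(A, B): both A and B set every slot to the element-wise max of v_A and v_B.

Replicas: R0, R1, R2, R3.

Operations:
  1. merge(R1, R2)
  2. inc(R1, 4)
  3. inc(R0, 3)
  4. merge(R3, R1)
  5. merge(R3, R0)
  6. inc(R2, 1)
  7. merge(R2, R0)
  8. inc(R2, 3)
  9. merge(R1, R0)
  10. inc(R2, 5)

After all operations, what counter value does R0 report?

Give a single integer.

Op 1: merge R1<->R2 -> R1=(0,0,0,0) R2=(0,0,0,0)
Op 2: inc R1 by 4 -> R1=(0,4,0,0) value=4
Op 3: inc R0 by 3 -> R0=(3,0,0,0) value=3
Op 4: merge R3<->R1 -> R3=(0,4,0,0) R1=(0,4,0,0)
Op 5: merge R3<->R0 -> R3=(3,4,0,0) R0=(3,4,0,0)
Op 6: inc R2 by 1 -> R2=(0,0,1,0) value=1
Op 7: merge R2<->R0 -> R2=(3,4,1,0) R0=(3,4,1,0)
Op 8: inc R2 by 3 -> R2=(3,4,4,0) value=11
Op 9: merge R1<->R0 -> R1=(3,4,1,0) R0=(3,4,1,0)
Op 10: inc R2 by 5 -> R2=(3,4,9,0) value=16

Answer: 8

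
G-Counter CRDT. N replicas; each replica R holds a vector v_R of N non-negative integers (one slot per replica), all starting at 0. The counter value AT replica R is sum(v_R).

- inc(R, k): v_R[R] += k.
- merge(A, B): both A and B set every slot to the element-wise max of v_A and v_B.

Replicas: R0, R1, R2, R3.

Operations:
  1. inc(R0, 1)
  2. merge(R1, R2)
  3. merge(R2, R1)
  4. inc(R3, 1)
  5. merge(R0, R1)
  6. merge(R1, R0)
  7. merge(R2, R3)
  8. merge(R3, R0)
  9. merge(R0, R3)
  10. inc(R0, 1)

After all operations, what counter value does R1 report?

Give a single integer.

Answer: 1

Derivation:
Op 1: inc R0 by 1 -> R0=(1,0,0,0) value=1
Op 2: merge R1<->R2 -> R1=(0,0,0,0) R2=(0,0,0,0)
Op 3: merge R2<->R1 -> R2=(0,0,0,0) R1=(0,0,0,0)
Op 4: inc R3 by 1 -> R3=(0,0,0,1) value=1
Op 5: merge R0<->R1 -> R0=(1,0,0,0) R1=(1,0,0,0)
Op 6: merge R1<->R0 -> R1=(1,0,0,0) R0=(1,0,0,0)
Op 7: merge R2<->R3 -> R2=(0,0,0,1) R3=(0,0,0,1)
Op 8: merge R3<->R0 -> R3=(1,0,0,1) R0=(1,0,0,1)
Op 9: merge R0<->R3 -> R0=(1,0,0,1) R3=(1,0,0,1)
Op 10: inc R0 by 1 -> R0=(2,0,0,1) value=3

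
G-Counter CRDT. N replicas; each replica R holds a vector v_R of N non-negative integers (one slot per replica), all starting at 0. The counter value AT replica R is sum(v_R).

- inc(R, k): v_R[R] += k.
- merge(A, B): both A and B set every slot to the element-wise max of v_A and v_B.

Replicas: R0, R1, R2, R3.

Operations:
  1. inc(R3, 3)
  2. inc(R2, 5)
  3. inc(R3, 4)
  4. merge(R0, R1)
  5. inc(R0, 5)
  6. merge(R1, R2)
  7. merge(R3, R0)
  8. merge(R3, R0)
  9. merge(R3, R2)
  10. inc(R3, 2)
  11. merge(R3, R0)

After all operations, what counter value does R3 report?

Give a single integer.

Answer: 19

Derivation:
Op 1: inc R3 by 3 -> R3=(0,0,0,3) value=3
Op 2: inc R2 by 5 -> R2=(0,0,5,0) value=5
Op 3: inc R3 by 4 -> R3=(0,0,0,7) value=7
Op 4: merge R0<->R1 -> R0=(0,0,0,0) R1=(0,0,0,0)
Op 5: inc R0 by 5 -> R0=(5,0,0,0) value=5
Op 6: merge R1<->R2 -> R1=(0,0,5,0) R2=(0,0,5,0)
Op 7: merge R3<->R0 -> R3=(5,0,0,7) R0=(5,0,0,7)
Op 8: merge R3<->R0 -> R3=(5,0,0,7) R0=(5,0,0,7)
Op 9: merge R3<->R2 -> R3=(5,0,5,7) R2=(5,0,5,7)
Op 10: inc R3 by 2 -> R3=(5,0,5,9) value=19
Op 11: merge R3<->R0 -> R3=(5,0,5,9) R0=(5,0,5,9)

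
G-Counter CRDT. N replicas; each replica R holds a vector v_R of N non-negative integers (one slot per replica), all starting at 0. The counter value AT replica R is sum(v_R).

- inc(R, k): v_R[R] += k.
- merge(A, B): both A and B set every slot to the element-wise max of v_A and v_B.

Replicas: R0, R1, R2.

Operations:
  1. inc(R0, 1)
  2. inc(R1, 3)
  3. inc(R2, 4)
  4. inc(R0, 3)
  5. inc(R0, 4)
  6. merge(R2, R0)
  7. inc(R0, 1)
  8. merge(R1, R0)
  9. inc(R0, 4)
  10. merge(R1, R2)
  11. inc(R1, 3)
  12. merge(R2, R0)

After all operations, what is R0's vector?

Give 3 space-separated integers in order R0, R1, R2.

Op 1: inc R0 by 1 -> R0=(1,0,0) value=1
Op 2: inc R1 by 3 -> R1=(0,3,0) value=3
Op 3: inc R2 by 4 -> R2=(0,0,4) value=4
Op 4: inc R0 by 3 -> R0=(4,0,0) value=4
Op 5: inc R0 by 4 -> R0=(8,0,0) value=8
Op 6: merge R2<->R0 -> R2=(8,0,4) R0=(8,0,4)
Op 7: inc R0 by 1 -> R0=(9,0,4) value=13
Op 8: merge R1<->R0 -> R1=(9,3,4) R0=(9,3,4)
Op 9: inc R0 by 4 -> R0=(13,3,4) value=20
Op 10: merge R1<->R2 -> R1=(9,3,4) R2=(9,3,4)
Op 11: inc R1 by 3 -> R1=(9,6,4) value=19
Op 12: merge R2<->R0 -> R2=(13,3,4) R0=(13,3,4)

Answer: 13 3 4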